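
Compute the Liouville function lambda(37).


The Liouville function is lambda(k) = (-1)^Omega(k), where Omega(k) counts the prime factors of k with multiplicity.
Factoring: 37 = 37, so Omega(37) = 1.
lambda(37) = (-1)^1 = -1.

-1


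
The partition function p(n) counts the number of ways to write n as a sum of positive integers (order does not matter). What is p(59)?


Using the generating function prod_{k>=1} 1/(1-x^k), we compute p(59).
By dynamic programming over parts 1 through 59:
p(59) = 831820

831820


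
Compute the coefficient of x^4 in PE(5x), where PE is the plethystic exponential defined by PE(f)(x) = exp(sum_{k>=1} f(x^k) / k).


With f(x) = 5x, the exponent is sum_{k>=1} 5 x^k / k = 5 * (-ln(1 - x)). Exponentiating:
PE(5x) = exp(-5 ln(1 - x)) = 1/(1 - x)^5.
By the negative binomial expansion, [x^n] 1/(1 - x)^5 = C(n + 4, 4).
For n = 4: C(8, 4) = 70.

70


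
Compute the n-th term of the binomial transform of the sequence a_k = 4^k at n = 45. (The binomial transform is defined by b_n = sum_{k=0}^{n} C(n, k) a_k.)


With a_k = 4^k, b_n = sum_{k=0}^{n} C(n, k) 4^k = (1 + 4)^n by the binomial theorem.
For n = 45: (1 + 4)^45 = 5^45 = 28421709430404007434844970703125.

28421709430404007434844970703125


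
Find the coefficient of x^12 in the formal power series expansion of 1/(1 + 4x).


Write 1/(1 + c x) = 1/(1 - (-c) x) and apply the geometric-series identity
1/(1 - y) = sum_{k>=0} y^k to get 1/(1 + c x) = sum_{k>=0} (-c)^k x^k.
So the coefficient of x^k is (-c)^k = (-1)^k * c^k.
Here c = 4 and k = 12:
(-4)^12 = 1 * 16777216 = 16777216

16777216


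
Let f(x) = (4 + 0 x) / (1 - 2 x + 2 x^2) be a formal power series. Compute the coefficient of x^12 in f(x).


Write f(x) = sum_{k>=0} a_k x^k. Multiplying both sides by 1 - 2 x + 2 x^2 gives
(1 - 2 x + 2 x^2) sum_{k>=0} a_k x^k = 4 + 0 x.
Matching coefficients:
 x^0: a_0 = 4
 x^1: a_1 - 2 a_0 = 0  =>  a_1 = 2*4 + 0 = 8
 x^k (k >= 2): a_k = 2 a_{k-1} - 2 a_{k-2}.
Iterating: a_2 = 8, a_3 = 0, a_4 = -16, a_5 = -32, a_6 = -32, a_7 = 0, a_8 = 64, a_9 = 128, a_10 = 128, a_11 = 0, a_12 = -256.
So the coefficient of x^12 is -256.

-256


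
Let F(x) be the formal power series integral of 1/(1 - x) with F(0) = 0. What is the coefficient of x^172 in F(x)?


1/(1 - x) = sum_{k>=0} x^k. Integrating termwise and using F(0) = 0 gives
F(x) = sum_{k>=0} x^(k+1) / (k+1) = sum_{m>=1} x^m / m = -ln(1 - x).
So the coefficient of x^172 is 1/172 = 1/172.

1/172


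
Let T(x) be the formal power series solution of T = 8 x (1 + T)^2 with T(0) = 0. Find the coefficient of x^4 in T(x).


Apply the Lagrange inversion formula: if T = 8 x * phi(T) with phi(t) = (1 + t)^2, then [x^n] T = 8^n * (1/n) [t^(n-1)] phi(t)^n = 8^n * (1/n) [t^(n-1)] (1 + t)^(2n) = 8^n * (1/n) C(2n, n-1).
Using the identity C(2n, n-1) = C(2n, n) * n / (n+1), the unscaled factor equals C(2n, n) / (n+1) = C_n, the n-th Catalan number.
For n = 4: C_4 = C(8, 4) / 5 = 70/5 = 14.
With the 8^4 = 4096 factor, the coefficient is 4096 * 14 = 57344.

57344


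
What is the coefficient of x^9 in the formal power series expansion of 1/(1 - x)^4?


The expansion 1/(1 - x)^r = sum_{k>=0} C(k + r - 1, r - 1) x^k follows from the multiset / negative-binomial theorem (or from repeated differentiation of the geometric series).
For r = 4 and k = 9:
C(12, 3) = 479001600 / (6 * 362880) = 220.

220


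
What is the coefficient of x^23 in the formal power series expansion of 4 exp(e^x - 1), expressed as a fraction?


exp(e^x - 1) is the exponential generating function for the Bell numbers Bell_k: exp(e^x - 1) = sum_{k>=0} Bell_k x^k / k!.
So the coefficient of x^23 in 4 exp(e^x - 1) is 4 Bell_23 / 23!.
Computing: Bell_23 = 44152005855084346 and 23! = 25852016738884976640000, giving
4 * 44152005855084346/25852016738884976640000 = 22076002927542173/3231502092360622080000.

22076002927542173/3231502092360622080000


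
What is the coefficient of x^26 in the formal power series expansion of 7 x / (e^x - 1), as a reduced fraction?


The exponential generating function for Bernoulli numbers is
x / (e^x - 1) = sum_{k>=0} B_k x^k / k!.
So the coefficient of x^26 in 7 x / (e^x - 1) is 7 B_26 / 26!.
Computing: B_26 = 8553103/6, 26! = 403291461126605635584000000, giving
7 * 8553103/6 / 403291461126605635584000000 = 657931/26590645788567404544000000.

657931/26590645788567404544000000


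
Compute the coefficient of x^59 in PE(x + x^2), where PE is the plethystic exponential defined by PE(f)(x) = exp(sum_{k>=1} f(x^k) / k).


With f(x) = x + x^2, the exponent is sum_{k>=1} (x^k + x^(2k)) / k = -ln(1 - x) - ln(1 - x^2). Exponentiating:
PE(x + x^2) = 1 / ((1 - x)(1 - x^2)).
This is the generating function for partitions of n into parts of size 1 or 2. The number of 2's can be any j in 0..29, and the rest are 1's, so
[x^59] = floor(59/2) + 1 = 30.

30


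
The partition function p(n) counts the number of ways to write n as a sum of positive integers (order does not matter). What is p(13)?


Using the generating function prod_{k>=1} 1/(1-x^k), we compute p(13).
By dynamic programming over parts 1 through 13:
p(13) = 101

101


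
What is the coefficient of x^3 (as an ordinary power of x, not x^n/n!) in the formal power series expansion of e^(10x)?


The exponential series is e^y = sum_{k>=0} y^k / k!. Substituting y = 10x gives
e^(10x) = sum_{k>=0} 10^k x^k / k!.
So the coefficient of x^n is a^n/n! with a = 10, n = 3:
10^3 / 3! = 1000/6 = 500/3

500/3


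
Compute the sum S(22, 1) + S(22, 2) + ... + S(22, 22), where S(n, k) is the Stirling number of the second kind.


By definition, S(n, k) counts partitions of an n-set into exactly k nonempty blocks.
Computing row n = 22 for k = 1..22:
S(22, k): 1, 2097151, 5228079450, 727778623825, 19137821912055, 163305339345225, 602762379967440, 1142399079991620, 1241963303533920, 835143799377954, 366282500870286, 108823356051137, 22496861868481, 3295165281331, 345615943200, 26046574004, 1404142047, 53374629, 1389850, 23485, 231, 1
Sum = 4506715738447323. (This equals Bell_22 since the sum runs over all k.)

4506715738447323


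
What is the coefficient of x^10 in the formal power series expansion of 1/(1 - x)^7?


The expansion 1/(1 - x)^r = sum_{k>=0} C(k + r - 1, r - 1) x^k follows from the multiset / negative-binomial theorem (or from repeated differentiation of the geometric series).
For r = 7 and k = 10:
C(16, 6) = 20922789888000 / (720 * 3628800) = 8008.

8008


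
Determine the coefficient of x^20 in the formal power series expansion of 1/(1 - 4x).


The geometric series identity gives 1/(1 - c x) = sum_{k>=0} c^k x^k, so the coefficient of x^k is c^k.
Here c = 4 and k = 20.
Computing: 4^20 = 1099511627776

1099511627776


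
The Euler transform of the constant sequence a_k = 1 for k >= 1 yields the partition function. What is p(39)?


The Euler transform converts the sequence a_k = 1 into the number of integer partitions.
Using the recurrence or dynamic programming:
p(39) = 31185

31185


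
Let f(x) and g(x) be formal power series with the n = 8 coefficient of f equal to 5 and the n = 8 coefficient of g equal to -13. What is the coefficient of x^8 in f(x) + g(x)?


Addition of formal power series is termwise.
The coefficient of x^8 in f + g = 5 + -13
= -8

-8


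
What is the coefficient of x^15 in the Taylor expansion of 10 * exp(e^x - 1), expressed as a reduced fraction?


exp(e^x - 1) = sum_{k>=0} Bell_k x^k / k!, where Bell_k is the k-th Bell number.
So the coefficient of x^15 is 10 * Bell_15 / 15!.
Computing: Bell_15 = 1382958545 and 15! = 1307674368000, giving
10 * 1382958545/1307674368000 = 276591709/26153487360.

276591709/26153487360


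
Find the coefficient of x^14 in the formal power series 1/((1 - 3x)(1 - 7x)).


By partial fractions or Cauchy convolution:
The coefficient equals sum_{k=0}^{14} 3^k * 7^(14-k).
= 1186886790259

1186886790259


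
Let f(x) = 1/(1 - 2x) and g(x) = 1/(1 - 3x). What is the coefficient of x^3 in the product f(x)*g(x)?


The coefficient of x^n in f*g is the Cauchy product: sum_{k=0}^{n} a^k * b^(n-k).
With a=2, b=3, n=3:
sum_{k=0}^{3} 2^k * 3^(3-k)
= 65

65


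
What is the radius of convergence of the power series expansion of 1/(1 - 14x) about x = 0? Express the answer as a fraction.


Expanding 1/(1 - 14x) = sum_{k>=0} 14^k x^k, the series converges when |14x| < 1, i.e., |x| < 1/14.
So the radius of convergence is 1/14 = 1/14.

1/14


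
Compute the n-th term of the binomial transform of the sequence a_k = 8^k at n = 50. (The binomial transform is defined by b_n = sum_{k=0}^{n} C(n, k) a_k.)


With a_k = 8^k, b_n = sum_{k=0}^{n} C(n, k) 8^k = (1 + 8)^n by the binomial theorem.
For n = 50: (1 + 8)^50 = 9^50 = 515377520732011331036461129765621272702107522001.

515377520732011331036461129765621272702107522001


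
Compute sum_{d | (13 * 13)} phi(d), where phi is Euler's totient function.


First, 13 * 13 = 169. One classical identity is sum_{d | n} phi(d) = n (each k in [1, n] has a unique gcd with n, and among the k's with gcd(k, n) = n/d there are phi(d) of them). So the sum equals 169. We also verify directly:
Divisors of 169: 1, 13, 169.
phi values: 1, 12, 156.
Sum = 169.

169


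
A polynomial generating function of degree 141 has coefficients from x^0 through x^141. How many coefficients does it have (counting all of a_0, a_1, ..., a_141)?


A polynomial of degree 141 takes the form a_0 + a_1 x + ... + a_141 x^141.
The number of coefficients is 141 + 1 = 142.

142


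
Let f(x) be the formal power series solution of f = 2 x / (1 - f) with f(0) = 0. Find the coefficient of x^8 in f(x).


Apply Lagrange inversion: f = 2 x * phi(f) with phi(t) = 1/(1 - t), so
[x^n] f = 2^n * (1/n) [t^(n-1)] phi(t)^n = 2^n * (1/n) [t^(n-1)] (1 - t)^(-n) = 2^n * (1/n) C(2n - 2, n - 1) = 2^n * C_{n-1}.
For n = 8: C_7 = C(14, 7) / 8 = 3432/8 = 429.
With the 2^8 = 256 factor, the coefficient is 256 * 429 = 109824.

109824


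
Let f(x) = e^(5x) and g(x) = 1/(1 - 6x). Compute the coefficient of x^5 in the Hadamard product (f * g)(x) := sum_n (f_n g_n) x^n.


Expanding: f_k = 5^k/k! (from e^(5x)) and g_k = 6^k (from 1/(1 - 6x)). So the Hadamard coefficient (f * g)_k = 5^k 6^k / k! = (30)^k / k!.
For k = 5: 30^5/5! = 24300000/120 = 202500.

202500


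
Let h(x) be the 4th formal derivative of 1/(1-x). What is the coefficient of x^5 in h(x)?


Differentiating 4 times: d^4/dx^4 [1/(1-x)] = 4!/(1-x)^5.
The expansion 1/(1-x)^5 = sum_{k>=0} C(k+4, 4) x^k, so the coefficient of x^n in 4!/(1-x)^5 is 4! * C(n+4, 4).
For n = 5: 24 * C(9, 4) = 24 * 126 = 3024

3024


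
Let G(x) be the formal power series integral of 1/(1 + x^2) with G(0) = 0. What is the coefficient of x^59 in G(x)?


1/(1 + x^2) = sum_{j>=0} (-1)^j x^(2j). Integrating termwise with G(0) = 0:
G(x) = sum_{j>=0} (-1)^j x^(2j+1) / (2j+1) = arctan(x).
Only odd powers are nonzero. For x^59 write 59 = 2*29 + 1, giving
(-1)^29 / 59 = -1/59 = -1/59.

-1/59


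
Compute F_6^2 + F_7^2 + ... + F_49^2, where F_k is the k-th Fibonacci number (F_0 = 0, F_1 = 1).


There is a standard identity sum_{k=0}^{N} F_k^2 = F_N * F_{N+1} (proved inductively from the telescoping relation F_k^2 = F_k F_{k+1} - F_{k-1} F_k). Then
sum_{k=6}^{49} F_k^2 = F_49 F_50 - F_5 F_6.
Computing: F_49 = 7778742049, F_50 = 12586269025, F_5 = 5, F_6 = 8.
Sum = 7778742049 * 12586269025 - 5 * 8 = 97905340104793732185.

97905340104793732185


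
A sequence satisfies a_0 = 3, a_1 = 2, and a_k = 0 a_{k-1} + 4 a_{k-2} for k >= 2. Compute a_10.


The characteristic equation is t^2 - 0 t - 4 = 0, with roots r_1 = 2 and r_2 = -2 (so c_1 = r_1 + r_2, c_2 = -r_1 r_2 as required).
One can use the closed form a_n = A r_1^n + B r_2^n, but direct iteration is more reliable:
a_0 = 3, a_1 = 2, a_2 = 12, a_3 = 8, a_4 = 48, a_5 = 32, a_6 = 192, a_7 = 128, a_8 = 768, a_9 = 512, a_10 = 3072.
So a_10 = 3072.

3072


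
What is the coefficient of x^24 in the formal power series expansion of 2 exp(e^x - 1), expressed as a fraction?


exp(e^x - 1) is the exponential generating function for the Bell numbers Bell_k: exp(e^x - 1) = sum_{k>=0} Bell_k x^k / k!.
So the coefficient of x^24 in 2 exp(e^x - 1) is 2 Bell_24 / 24!.
Computing: Bell_24 = 445958869294805289 and 24! = 620448401733239439360000, giving
2 * 445958869294805289/620448401733239439360000 = 148652956431601763/103408066955539906560000.

148652956431601763/103408066955539906560000


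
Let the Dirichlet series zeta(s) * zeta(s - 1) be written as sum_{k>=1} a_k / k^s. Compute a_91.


Convolution gives a_k = sum_{d | k} d * 1 = sum_{d | k} d = sigma(k), the sum of positive divisors of k.
For k = 91, the divisors are 1, 7, 13, 91, so
sigma(91) = 1 + 7 + 13 + 91 = 112.

112


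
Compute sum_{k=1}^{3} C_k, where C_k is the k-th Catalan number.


C_1 through C_3: 1, 2, 5
Sum = 1 + 2 + 5
= 8

8


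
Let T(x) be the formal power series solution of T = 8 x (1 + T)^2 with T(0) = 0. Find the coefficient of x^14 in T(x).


Apply the Lagrange inversion formula: if T = 8 x * phi(T) with phi(t) = (1 + t)^2, then [x^n] T = 8^n * (1/n) [t^(n-1)] phi(t)^n = 8^n * (1/n) [t^(n-1)] (1 + t)^(2n) = 8^n * (1/n) C(2n, n-1).
Using the identity C(2n, n-1) = C(2n, n) * n / (n+1), the unscaled factor equals C(2n, n) / (n+1) = C_n, the n-th Catalan number.
For n = 14: C_14 = C(28, 14) / 15 = 40116600/15 = 2674440.
With the 8^14 = 4398046511104 factor, the coefficient is 4398046511104 * 2674440 = 11762311511156981760.

11762311511156981760


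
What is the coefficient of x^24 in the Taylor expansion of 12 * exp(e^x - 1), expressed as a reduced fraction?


exp(e^x - 1) = sum_{k>=0} Bell_k x^k / k!, where Bell_k is the k-th Bell number.
So the coefficient of x^24 is 12 * Bell_24 / 24!.
Computing: Bell_24 = 445958869294805289 and 24! = 620448401733239439360000, giving
12 * 445958869294805289/620448401733239439360000 = 148652956431601763/17234677825923317760000.

148652956431601763/17234677825923317760000


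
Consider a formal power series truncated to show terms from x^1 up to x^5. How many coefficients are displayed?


From x^1 to x^5 inclusive, the count is 5 - 1 + 1 = 5.

5


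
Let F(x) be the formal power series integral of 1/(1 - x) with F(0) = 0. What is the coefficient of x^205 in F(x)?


1/(1 - x) = sum_{k>=0} x^k. Integrating termwise and using F(0) = 0 gives
F(x) = sum_{k>=0} x^(k+1) / (k+1) = sum_{m>=1} x^m / m = -ln(1 - x).
So the coefficient of x^205 is 1/205 = 1/205.

1/205


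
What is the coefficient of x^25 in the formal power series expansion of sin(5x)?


The Maclaurin series is sin(t) = sum_{k>=0} (-1)^k t^(2k+1) / (2k+1)!, so substituting t = 5x, only odd powers of x are nonzero, with coefficient of x^(2k+1) equal to (-1)^k 5^(2k+1) / (2k+1)!.
Write 25 = 2*12 + 1, giving the coefficient (-1)^12 * 5^25 / 25! = 298023223876953125/15511210043330985984000000 = 19073486328125/992717442773183102976.

19073486328125/992717442773183102976


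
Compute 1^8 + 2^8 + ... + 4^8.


This power sum has a closed form given by Faulhaber's formula
sum_{k=1}^{m} k^p = (1 / (p + 1)) * sum_{j=0}^{p} C(p + 1, j) B_j m^(p + 1 - j),
but for small m direct computation is fastest:
1 + 256 + 6561 + 65536 = 72354.

72354


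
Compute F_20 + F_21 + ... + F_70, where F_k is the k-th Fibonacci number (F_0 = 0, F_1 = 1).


Use the identity sum_{k=0}^{N} F_k = F_{N+2} - 1 (which follows from F_{k+2} - F_{k+1} = F_k). Then
sum_{k=20}^{70} F_k = (F_{72} - 1) - (F_{21} - 1) = F_{72} - F_{21}.
Computing: F_{72} = 498454011879264, F_{21} = 10946, so
Sum = 498454011879264 - 10946 = 498454011868318.

498454011868318


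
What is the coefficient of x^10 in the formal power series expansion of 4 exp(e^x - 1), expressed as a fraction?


exp(e^x - 1) is the exponential generating function for the Bell numbers Bell_k: exp(e^x - 1) = sum_{k>=0} Bell_k x^k / k!.
So the coefficient of x^10 in 4 exp(e^x - 1) is 4 Bell_10 / 10!.
Computing: Bell_10 = 115975 and 10! = 3628800, giving
4 * 115975/3628800 = 4639/36288.

4639/36288


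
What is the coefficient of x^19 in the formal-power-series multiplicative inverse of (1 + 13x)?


The inverse is 1/(1 + 13x). Apply the geometric identity 1/(1 - y) = sum_{k>=0} y^k with y = -13x:
1/(1 + 13x) = sum_{k>=0} (-13)^k x^k.
So the coefficient of x^19 is (-13)^19 = -1461920290375446110677.

-1461920290375446110677


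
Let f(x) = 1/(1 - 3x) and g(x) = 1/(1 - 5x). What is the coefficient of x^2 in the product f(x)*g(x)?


The coefficient of x^n in f*g is the Cauchy product: sum_{k=0}^{n} a^k * b^(n-k).
With a=3, b=5, n=2:
sum_{k=0}^{2} 3^k * 5^(2-k)
= 49

49


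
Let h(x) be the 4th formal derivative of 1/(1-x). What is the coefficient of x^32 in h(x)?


Differentiating 4 times: d^4/dx^4 [1/(1-x)] = 4!/(1-x)^5.
The expansion 1/(1-x)^5 = sum_{k>=0} C(k+4, 4) x^k, so the coefficient of x^n in 4!/(1-x)^5 is 4! * C(n+4, 4).
For n = 32: 24 * C(36, 4) = 24 * 58905 = 1413720

1413720


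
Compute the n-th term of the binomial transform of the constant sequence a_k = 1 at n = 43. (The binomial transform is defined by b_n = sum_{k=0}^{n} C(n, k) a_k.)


With a_k = 1 for all k, b_n = sum_{k=0}^{n} C(n, k) = 2^n by the binomial theorem.
For n = 43: 2^43 = 8796093022208.

8796093022208


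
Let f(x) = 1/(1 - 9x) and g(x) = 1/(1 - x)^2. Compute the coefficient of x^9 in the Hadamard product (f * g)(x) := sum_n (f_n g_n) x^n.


f has coefficients f_k = 9^k. For g = 1/(1 - x)^2 the coefficient is g_k = C(k + 1, 1) = k + 1. The Hadamard coefficient is (f * g)_k = 9^k * (k + 1).
For k = 9: 9^9 * 10 = 387420489 * 10 = 3874204890.

3874204890


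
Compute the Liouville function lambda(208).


The Liouville function is lambda(k) = (-1)^Omega(k), where Omega(k) counts the prime factors of k with multiplicity.
Factoring: 208 = 2 * 2 * 2 * 2 * 13, so Omega(208) = 5.
lambda(208) = (-1)^5 = -1.

-1


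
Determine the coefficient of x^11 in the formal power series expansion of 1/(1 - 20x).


The geometric series identity gives 1/(1 - c x) = sum_{k>=0} c^k x^k, so the coefficient of x^k is c^k.
Here c = 20 and k = 11.
Computing: 20^11 = 204800000000000

204800000000000


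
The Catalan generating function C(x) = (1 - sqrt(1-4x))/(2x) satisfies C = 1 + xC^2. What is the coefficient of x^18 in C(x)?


Substituting x -> x scales the n-th coefficient by 1, so [x^18] C(x) = C_18.
C_18 = C(2*18, 18)/(19) = 9075135300/19 = 477638700.
= 477638700.

477638700


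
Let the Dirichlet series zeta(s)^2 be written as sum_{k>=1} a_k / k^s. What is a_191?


The Dirichlet convolution of the constant function 1 with itself gives (1 * 1)(k) = sum_{d | k} 1 = d(k), the number of positive divisors of k.
Since zeta(s) = sum_{k>=1} 1/k^s, we have zeta(s)^2 = sum_{k>=1} d(k)/k^s, so a_k = d(k).
For k = 191: the divisors are 1, 191.
Count = 2.

2


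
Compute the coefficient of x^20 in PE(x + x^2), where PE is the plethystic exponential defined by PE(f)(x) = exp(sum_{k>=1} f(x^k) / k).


With f(x) = x + x^2, the exponent is sum_{k>=1} (x^k + x^(2k)) / k = -ln(1 - x) - ln(1 - x^2). Exponentiating:
PE(x + x^2) = 1 / ((1 - x)(1 - x^2)).
This is the generating function for partitions of n into parts of size 1 or 2. The number of 2's can be any j in 0..10, and the rest are 1's, so
[x^20] = floor(20/2) + 1 = 11.

11


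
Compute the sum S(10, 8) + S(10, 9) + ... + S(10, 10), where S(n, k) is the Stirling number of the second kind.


By definition, S(n, k) counts partitions of an n-set into exactly k nonempty blocks.
Computing row n = 10 for k = 8..10:
S(10, k): 750, 45, 1
Sum = 796.

796


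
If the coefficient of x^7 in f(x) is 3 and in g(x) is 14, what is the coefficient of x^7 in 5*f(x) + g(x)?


Scalar multiplication scales coefficients: 5 * 3 = 15.
Then add the g coefficient: 15 + 14
= 29

29


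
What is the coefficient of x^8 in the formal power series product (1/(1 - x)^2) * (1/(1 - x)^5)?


Combine the factors: (1/(1 - x)^2) * (1/(1 - x)^5) = 1/(1 - x)^7.
Then use 1/(1 - x)^r = sum_{k>=0} C(k + r - 1, r - 1) x^k with r = 7 and k = 8:
C(14, 6) = 3003.

3003


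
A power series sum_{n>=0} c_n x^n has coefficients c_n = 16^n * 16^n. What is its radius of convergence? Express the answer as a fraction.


By the root test (Cauchy-Hadamard), the radius is R = 1 / limsup_n |c_n|^(1/n).
Here |c_n|^(1/n) = (16^n * 16^n)^(1/n) = 16 * 16 = 256 for all n.
So R = 1/256 = 1/256.

1/256


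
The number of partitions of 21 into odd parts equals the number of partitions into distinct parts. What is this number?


Computing partitions of 21 into odd parts (1, 3, 5, ...):
Using the generating function prod_{k>=0} 1/(1-x^(2k+1)),
the count is 76

76


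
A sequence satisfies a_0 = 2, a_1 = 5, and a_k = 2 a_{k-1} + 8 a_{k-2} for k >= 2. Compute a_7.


The characteristic equation is t^2 - 2 t - 8 = 0, with roots r_1 = 4 and r_2 = -2 (so c_1 = r_1 + r_2, c_2 = -r_1 r_2 as required).
One can use the closed form a_n = A r_1^n + B r_2^n, but direct iteration is more reliable:
a_0 = 2, a_1 = 5, a_2 = 26, a_3 = 92, a_4 = 392, a_5 = 1520, a_6 = 6176, a_7 = 24512.
So a_7 = 24512.

24512


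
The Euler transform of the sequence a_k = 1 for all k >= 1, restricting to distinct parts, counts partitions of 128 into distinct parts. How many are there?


Partitions of 128 into distinct parts can be computed via generating function.
Product (1+x)(1+x^2)(1+x^3)...
The coefficient of x^128 = 4013544

4013544


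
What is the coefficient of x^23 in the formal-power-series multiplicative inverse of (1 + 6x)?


The inverse is 1/(1 + 6x). Apply the geometric identity 1/(1 - y) = sum_{k>=0} y^k with y = -6x:
1/(1 + 6x) = sum_{k>=0} (-6)^k x^k.
So the coefficient of x^23 is (-6)^23 = -789730223053602816.

-789730223053602816


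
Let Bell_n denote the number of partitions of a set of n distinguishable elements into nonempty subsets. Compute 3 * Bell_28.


Bell_28 can be computed from the Bell triangle or from Dobinski's identity Bell_n = (1/e) * sum_{k>=0} k^n / k!.
Computing Bell_28 = 6160539404599934652455.
Then 3 * 6160539404599934652455 = 18481618213799803957365.

18481618213799803957365


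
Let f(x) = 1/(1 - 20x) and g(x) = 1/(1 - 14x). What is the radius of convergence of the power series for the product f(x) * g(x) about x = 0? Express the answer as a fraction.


The radius of 1/(1 - 20x) is 1/20 (nearest singularity at x = 1/20), and the radius of 1/(1 - 14x) is 1/14.
The product f(x)*g(x) = 1/((1 - 20x)(1 - 14x)) has singularities at both 1/20 and 1/14, so its radius of convergence is the distance to the nearest one:
min(1/20, 1/14) = 1/20.

1/20


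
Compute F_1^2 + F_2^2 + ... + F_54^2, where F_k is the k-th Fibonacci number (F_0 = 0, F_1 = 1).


There is a standard identity sum_{k=0}^{N} F_k^2 = F_N * F_{N+1} (proved inductively from the telescoping relation F_k^2 = F_k F_{k+1} - F_{k-1} F_k). Then
sum_{k=1}^{54} F_k^2 = F_54 F_55 - F_0 F_1.
Computing: F_54 = 86267571272, F_55 = 139583862445, F_0 = 0, F_1 = 1.
Sum = 86267571272 * 139583862445 - 0 * 1 = 12041560801895081680040.

12041560801895081680040


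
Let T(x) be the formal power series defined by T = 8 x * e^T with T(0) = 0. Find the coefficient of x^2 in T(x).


Apply the Lagrange inversion formula: if T = 8 x * phi(T) with phi(t) = e^t, then
[x^n] T = 8^n * (1/n) [t^(n-1)] phi(t)^n = 8^n * (1/n) [t^(n-1)] e^(n t) = 8^n * (1/n) * n^(n-1) / (n-1)! = 8^n * n^(n-1) / n!.
When c = 1 this is the Cayley count of rooted labeled trees on n vertices, divided by n!.
For n = 2: 8^2 * 2^1 / 2! = 64 * 2/2 = 64.

64


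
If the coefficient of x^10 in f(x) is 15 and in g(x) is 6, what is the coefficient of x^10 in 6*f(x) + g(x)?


Scalar multiplication scales coefficients: 6 * 15 = 90.
Then add the g coefficient: 90 + 6
= 96

96


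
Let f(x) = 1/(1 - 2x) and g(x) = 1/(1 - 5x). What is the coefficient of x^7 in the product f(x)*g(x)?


The coefficient of x^n in f*g is the Cauchy product: sum_{k=0}^{n} a^k * b^(n-k).
With a=2, b=5, n=7:
sum_{k=0}^{7} 2^k * 5^(7-k)
= 130123

130123


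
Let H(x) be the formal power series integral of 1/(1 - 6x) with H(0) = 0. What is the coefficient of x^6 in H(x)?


1/(1 - 6x) = sum_{k>=0} 6^k x^k. Integrating termwise with H(0) = 0:
H(x) = sum_{k>=0} 6^k x^(k+1) / (k+1) = sum_{m>=1} 6^(m-1) x^m / m.
For m = 6: 6^5/6 = 7776/6 = 1296.

1296


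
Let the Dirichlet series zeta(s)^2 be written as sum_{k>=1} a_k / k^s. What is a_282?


The Dirichlet convolution of the constant function 1 with itself gives (1 * 1)(k) = sum_{d | k} 1 = d(k), the number of positive divisors of k.
Since zeta(s) = sum_{k>=1} 1/k^s, we have zeta(s)^2 = sum_{k>=1} d(k)/k^s, so a_k = d(k).
For k = 282: the divisors are 1, 2, 3, 6, 47, 94, 141, 282.
Count = 8.

8


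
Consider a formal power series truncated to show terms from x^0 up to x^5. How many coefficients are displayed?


From x^0 to x^5 inclusive, the count is 5 - 0 + 1 = 6.

6


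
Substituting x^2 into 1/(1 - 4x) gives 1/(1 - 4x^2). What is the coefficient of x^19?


Since 1/(1 - 4x^2) only has even powers of x,
the coefficient of x^19 (odd) is 0.

0


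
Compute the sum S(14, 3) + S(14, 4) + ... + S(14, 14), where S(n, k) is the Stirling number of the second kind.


By definition, S(n, k) counts partitions of an n-set into exactly k nonempty blocks.
Computing row n = 14 for k = 3..14:
S(14, k): 788970, 10391745, 40075035, 63436373, 49329280, 20912320, 5135130, 752752, 66066, 3367, 91, 1
Sum = 190891130.

190891130


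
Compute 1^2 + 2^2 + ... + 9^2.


This power sum has a closed form given by Faulhaber's formula
sum_{k=1}^{m} k^p = (1 / (p + 1)) * sum_{j=0}^{p} C(p + 1, j) B_j m^(p + 1 - j),
but for small m direct computation is fastest:
1 + 4 + 9 + 16 + 25 + 36 + 49 + 64 + 81 = 285.

285


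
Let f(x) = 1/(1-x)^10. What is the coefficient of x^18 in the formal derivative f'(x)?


Differentiate: d/dx [ 1/(1-x)^r ] = r / (1-x)^(r+1).
Here r = 10, so f'(x) = 10 / (1-x)^11.
The expansion of 1/(1-x)^(r+1) has coefficient of x^n equal to C(n+r, r).
So the coefficient of x^18 in f'(x) is
10 * C(28, 10) = 10 * 13123110 = 131231100

131231100


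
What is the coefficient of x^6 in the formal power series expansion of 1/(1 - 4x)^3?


The general identity 1/(1 - c x)^r = sum_{k>=0} c^k C(k + r - 1, r - 1) x^k follows by substituting y = c x into 1/(1 - y)^r = sum_{k>=0} C(k + r - 1, r - 1) y^k.
For c = 4, r = 3, k = 6:
4^6 * C(8, 2) = 4096 * 28 = 114688.

114688


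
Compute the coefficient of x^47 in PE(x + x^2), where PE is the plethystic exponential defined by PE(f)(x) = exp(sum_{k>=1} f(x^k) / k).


With f(x) = x + x^2, the exponent is sum_{k>=1} (x^k + x^(2k)) / k = -ln(1 - x) - ln(1 - x^2). Exponentiating:
PE(x + x^2) = 1 / ((1 - x)(1 - x^2)).
This is the generating function for partitions of n into parts of size 1 or 2. The number of 2's can be any j in 0..23, and the rest are 1's, so
[x^47] = floor(47/2) + 1 = 24.

24


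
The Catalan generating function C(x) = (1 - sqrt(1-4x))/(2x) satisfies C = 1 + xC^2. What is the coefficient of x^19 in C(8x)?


Substituting x -> 8x scales the n-th coefficient by 8^n, so [x^19] C(8x) = 8^19 * C_19.
C_19 = C(2*19, 19)/(20) = 35345263800/20 = 1767263190.
So 8^19 * 1767263190 = 144115188075855872 * 1767263190 = 254689467006387010330951680.

254689467006387010330951680


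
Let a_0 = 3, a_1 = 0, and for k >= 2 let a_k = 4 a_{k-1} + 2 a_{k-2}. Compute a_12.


Iterating the recurrence forward:
a_0 = 3
a_1 = 0
a_2 = 4*0 + 2*3 = 6
a_3 = 4*6 + 2*0 = 24
a_4 = 4*24 + 2*6 = 108
a_5 = 4*108 + 2*24 = 480
a_6 = 4*480 + 2*108 = 2136
a_7 = 4*2136 + 2*480 = 9504
a_8 = 4*9504 + 2*2136 = 42288
a_9 = 4*42288 + 2*9504 = 188160
a_10 = 4*188160 + 2*42288 = 837216
a_11 = 4*837216 + 2*188160 = 3725184
a_12 = 4*3725184 + 2*837216 = 16575168
So a_12 = 16575168.

16575168


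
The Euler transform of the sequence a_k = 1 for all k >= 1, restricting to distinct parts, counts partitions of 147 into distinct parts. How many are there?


Partitions of 147 into distinct parts can be computed via generating function.
Product (1+x)(1+x^2)(1+x^3)...
The coefficient of x^147 = 15757502

15757502


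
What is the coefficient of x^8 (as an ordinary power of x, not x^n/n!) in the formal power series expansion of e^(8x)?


The exponential series is e^y = sum_{k>=0} y^k / k!. Substituting y = 8x gives
e^(8x) = sum_{k>=0} 8^k x^k / k!.
So the coefficient of x^n is a^n/n! with a = 8, n = 8:
8^8 / 8! = 16777216/40320 = 131072/315

131072/315


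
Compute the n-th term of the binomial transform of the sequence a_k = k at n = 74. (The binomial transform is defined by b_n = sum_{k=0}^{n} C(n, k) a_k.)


With a_k = k, b_n = sum_{k=0}^{n} C(n, k) k. Using k * C(n, k) = n * C(n-1, k-1) gives b_n = n * sum_{k>=1} C(n-1, k-1) = n * 2^(n-1).
For n = 74: 74 * 2^73 = 74 * 9444732965739290427392 = 698910239464707491627008.

698910239464707491627008


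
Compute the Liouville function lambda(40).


The Liouville function is lambda(k) = (-1)^Omega(k), where Omega(k) counts the prime factors of k with multiplicity.
Factoring: 40 = 2 * 2 * 2 * 5, so Omega(40) = 4.
lambda(40) = (-1)^4 = 1.

1


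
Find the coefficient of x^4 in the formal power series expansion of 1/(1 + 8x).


Write 1/(1 + c x) = 1/(1 - (-c) x) and apply the geometric-series identity
1/(1 - y) = sum_{k>=0} y^k to get 1/(1 + c x) = sum_{k>=0} (-c)^k x^k.
So the coefficient of x^k is (-c)^k = (-1)^k * c^k.
Here c = 8 and k = 4:
(-8)^4 = 1 * 4096 = 4096

4096


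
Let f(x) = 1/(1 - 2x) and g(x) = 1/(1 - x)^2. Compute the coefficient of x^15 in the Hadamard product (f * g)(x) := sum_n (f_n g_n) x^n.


f has coefficients f_k = 2^k. For g = 1/(1 - x)^2 the coefficient is g_k = C(k + 1, 1) = k + 1. The Hadamard coefficient is (f * g)_k = 2^k * (k + 1).
For k = 15: 2^15 * 16 = 32768 * 16 = 524288.

524288


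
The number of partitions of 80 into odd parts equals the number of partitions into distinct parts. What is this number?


Computing partitions of 80 into odd parts (1, 3, 5, ...):
Using the generating function prod_{k>=0} 1/(1-x^(2k+1)),
the count is 77312

77312


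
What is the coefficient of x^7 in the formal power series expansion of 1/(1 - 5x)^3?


The general identity 1/(1 - c x)^r = sum_{k>=0} c^k C(k + r - 1, r - 1) x^k follows by substituting y = c x into 1/(1 - y)^r = sum_{k>=0} C(k + r - 1, r - 1) y^k.
For c = 5, r = 3, k = 7:
5^7 * C(9, 2) = 78125 * 36 = 2812500.

2812500


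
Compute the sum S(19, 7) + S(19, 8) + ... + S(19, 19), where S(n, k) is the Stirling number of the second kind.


By definition, S(n, k) counts partitions of an n-set into exactly k nonempty blocks.
Computing row n = 19 for k = 7..19:
S(19, k): 1492924634839, 1709751003480, 1144614626805, 477297033785, 129413217791, 23466951300, 2892439160, 243577530, 13916778, 527136, 12597, 171, 1
Sum = 4980617941373.

4980617941373


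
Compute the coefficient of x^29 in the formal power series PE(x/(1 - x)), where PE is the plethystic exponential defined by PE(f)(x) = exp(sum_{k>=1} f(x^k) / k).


For f(x) = x/(1 - x) we have
sum_{k>=1} f(x^k) / k = sum_{k>=1} (1/k) * x^k / (1 - x^k) = sum_{k, m >= 1} x^(k m) / k,
which after exponentiating simplifies to
PE(x/(1 - x)) = prod_{k>=1} 1 / (1 - x^k).
This is the generating function for the partition function p(n), so the coefficient of x^29 is p(29).
Computing p(29) by dynamic programming over parts 1, 2, ..., 29: p(29) = 4565.

4565


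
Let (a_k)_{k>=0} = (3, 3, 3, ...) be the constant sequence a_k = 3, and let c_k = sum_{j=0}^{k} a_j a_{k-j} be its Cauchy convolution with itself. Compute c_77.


Since a_j = 3 for all j >= 0, the convolution sum becomes
c_k = sum_{j=0}^{k} 3 * 3 = 9 * (k + 1).
Equivalently, the generating function of (a_k) is 3/(1 - x) and its square is 9/(1 - x)^2 = sum_{k>=0} 9(k + 1) x^k.
For k = 77: 9 * 78 = 702.

702


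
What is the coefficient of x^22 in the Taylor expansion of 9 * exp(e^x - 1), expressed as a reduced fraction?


exp(e^x - 1) = sum_{k>=0} Bell_k x^k / k!, where Bell_k is the k-th Bell number.
So the coefficient of x^22 is 9 * Bell_22 / 22!.
Computing: Bell_22 = 4506715738447323 and 22! = 1124000727777607680000, giving
9 * 4506715738447323/1124000727777607680000 = 88366975263673/2448803328491520000.

88366975263673/2448803328491520000


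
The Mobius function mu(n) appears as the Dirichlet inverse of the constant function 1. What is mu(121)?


121 has a squared prime factor, so mu(121) = 0.
Factorization reveals a repeated prime.

0


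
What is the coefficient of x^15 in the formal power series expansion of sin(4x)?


The Maclaurin series is sin(t) = sum_{k>=0} (-1)^k t^(2k+1) / (2k+1)!, so substituting t = 4x, only odd powers of x are nonzero, with coefficient of x^(2k+1) equal to (-1)^k 4^(2k+1) / (2k+1)!.
Write 15 = 2*7 + 1, giving the coefficient (-1)^7 * 4^15 / 15! = -1073741824/1307674368000 = -524288/638512875.

-524288/638512875


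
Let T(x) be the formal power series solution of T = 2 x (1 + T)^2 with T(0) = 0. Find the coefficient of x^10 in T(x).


Apply the Lagrange inversion formula: if T = 2 x * phi(T) with phi(t) = (1 + t)^2, then [x^n] T = 2^n * (1/n) [t^(n-1)] phi(t)^n = 2^n * (1/n) [t^(n-1)] (1 + t)^(2n) = 2^n * (1/n) C(2n, n-1).
Using the identity C(2n, n-1) = C(2n, n) * n / (n+1), the unscaled factor equals C(2n, n) / (n+1) = C_n, the n-th Catalan number.
For n = 10: C_10 = C(20, 10) / 11 = 184756/11 = 16796.
With the 2^10 = 1024 factor, the coefficient is 1024 * 16796 = 17199104.

17199104


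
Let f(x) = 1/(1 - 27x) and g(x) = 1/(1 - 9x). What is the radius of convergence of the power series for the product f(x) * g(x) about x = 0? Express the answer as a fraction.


The radius of 1/(1 - 27x) is 1/27 (nearest singularity at x = 1/27), and the radius of 1/(1 - 9x) is 1/9.
The product f(x)*g(x) = 1/((1 - 27x)(1 - 9x)) has singularities at both 1/27 and 1/9, so its radius of convergence is the distance to the nearest one:
min(1/27, 1/9) = 1/27.

1/27


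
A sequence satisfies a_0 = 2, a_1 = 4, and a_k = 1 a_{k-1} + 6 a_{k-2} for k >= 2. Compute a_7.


The characteristic equation is t^2 - 1 t - 6 = 0, with roots r_1 = 3 and r_2 = -2 (so c_1 = r_1 + r_2, c_2 = -r_1 r_2 as required).
One can use the closed form a_n = A r_1^n + B r_2^n, but direct iteration is more reliable:
a_0 = 2, a_1 = 4, a_2 = 16, a_3 = 40, a_4 = 136, a_5 = 376, a_6 = 1192, a_7 = 3448.
So a_7 = 3448.

3448


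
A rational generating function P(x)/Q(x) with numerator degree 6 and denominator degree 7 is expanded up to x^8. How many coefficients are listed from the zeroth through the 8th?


Expanding up to x^8 gives the coefficients for x^0, x^1, ..., x^8.
That is 8 + 1 = 9 coefficients in total.

9


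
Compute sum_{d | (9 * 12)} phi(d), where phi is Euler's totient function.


First, 9 * 12 = 108. One classical identity is sum_{d | n} phi(d) = n (each k in [1, n] has a unique gcd with n, and among the k's with gcd(k, n) = n/d there are phi(d) of them). So the sum equals 108. We also verify directly:
Divisors of 108: 1, 2, 3, 4, 6, 9, 12, 18, 27, 36, 54, 108.
phi values: 1, 1, 2, 2, 2, 6, 4, 6, 18, 12, 18, 36.
Sum = 108.

108


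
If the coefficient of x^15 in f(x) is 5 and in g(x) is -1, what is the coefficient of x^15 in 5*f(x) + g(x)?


Scalar multiplication scales coefficients: 5 * 5 = 25.
Then add the g coefficient: 25 + -1
= 24

24


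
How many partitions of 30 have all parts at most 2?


Using the generating function (1-x)^(-1)(1-x^2)^(-1),
the coefficient of x^30 counts these restricted partitions.
Result = 16

16


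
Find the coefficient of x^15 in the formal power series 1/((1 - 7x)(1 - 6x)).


By partial fractions or Cauchy convolution:
The coefficient equals sum_{k=0}^{15} 7^k * 6^(15-k).
= 30411820662145

30411820662145


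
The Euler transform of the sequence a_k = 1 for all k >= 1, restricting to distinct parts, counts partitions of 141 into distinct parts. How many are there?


Partitions of 141 into distinct parts can be computed via generating function.
Product (1+x)(1+x^2)(1+x^3)...
The coefficient of x^141 = 10327156

10327156


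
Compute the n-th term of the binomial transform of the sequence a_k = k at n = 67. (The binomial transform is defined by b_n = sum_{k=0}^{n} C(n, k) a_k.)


With a_k = k, b_n = sum_{k=0}^{n} C(n, k) k. Using k * C(n, k) = n * C(n-1, k-1) gives b_n = n * sum_{k>=1} C(n-1, k-1) = n * 2^(n-1).
For n = 67: 67 * 2^66 = 67 * 73786976294838206464 = 4943727411754159833088.

4943727411754159833088


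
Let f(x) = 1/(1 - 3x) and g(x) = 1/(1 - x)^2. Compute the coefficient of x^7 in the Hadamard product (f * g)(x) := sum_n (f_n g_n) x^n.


f has coefficients f_k = 3^k. For g = 1/(1 - x)^2 the coefficient is g_k = C(k + 1, 1) = k + 1. The Hadamard coefficient is (f * g)_k = 3^k * (k + 1).
For k = 7: 3^7 * 8 = 2187 * 8 = 17496.

17496


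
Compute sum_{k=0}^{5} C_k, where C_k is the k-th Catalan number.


C_0 through C_5: 1, 1, 2, 5, 14, 42
Sum = 1 + 1 + 2 + 5 + 14 + 42
= 65

65


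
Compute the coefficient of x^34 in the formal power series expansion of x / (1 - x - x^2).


Let f(x) = sum_{k>=0} a_k x^k. Multiplying f(x) * (1 - x - x^2) = x and matching coefficients gives a_0 = 0, a_1 = 1, and a_k = a_{k-1} + a_{k-2} for k >= 2. These are the Fibonacci numbers F_k.
Iterating from F_0 = 0, F_1 = 1:
F_0=0, F_1=1, F_2=1, F_3=2, F_4=3, F_5=5, F_6=8, F_7=13, F_8=21, F_9=34, ...
F_34 = 5702887.

5702887


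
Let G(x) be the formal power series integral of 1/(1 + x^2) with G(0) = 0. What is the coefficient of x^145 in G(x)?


1/(1 + x^2) = sum_{j>=0} (-1)^j x^(2j). Integrating termwise with G(0) = 0:
G(x) = sum_{j>=0} (-1)^j x^(2j+1) / (2j+1) = arctan(x).
Only odd powers are nonzero. For x^145 write 145 = 2*72 + 1, giving
(-1)^72 / 145 = 1/145 = 1/145.

1/145


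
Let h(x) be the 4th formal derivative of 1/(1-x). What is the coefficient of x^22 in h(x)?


Differentiating 4 times: d^4/dx^4 [1/(1-x)] = 4!/(1-x)^5.
The expansion 1/(1-x)^5 = sum_{k>=0} C(k+4, 4) x^k, so the coefficient of x^n in 4!/(1-x)^5 is 4! * C(n+4, 4).
For n = 22: 24 * C(26, 4) = 24 * 14950 = 358800

358800


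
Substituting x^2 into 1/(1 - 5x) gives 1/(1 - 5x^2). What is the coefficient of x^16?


The coefficient of x^(2m) in 1/(1 - 5x^2) is 5^m.
With n = 16 = 2*8, the coefficient is 5^8 = 390625.

390625


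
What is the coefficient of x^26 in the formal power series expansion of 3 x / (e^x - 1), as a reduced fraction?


The exponential generating function for Bernoulli numbers is
x / (e^x - 1) = sum_{k>=0} B_k x^k / k!.
So the coefficient of x^26 in 3 x / (e^x - 1) is 3 B_26 / 26!.
Computing: B_26 = 8553103/6, 26! = 403291461126605635584000000, giving
3 * 8553103/6 / 403291461126605635584000000 = 657931/62044840173323943936000000.

657931/62044840173323943936000000


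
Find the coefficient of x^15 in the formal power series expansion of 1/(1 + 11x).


Write 1/(1 + c x) = 1/(1 - (-c) x) and apply the geometric-series identity
1/(1 - y) = sum_{k>=0} y^k to get 1/(1 + c x) = sum_{k>=0} (-c)^k x^k.
So the coefficient of x^k is (-c)^k = (-1)^k * c^k.
Here c = 11 and k = 15:
(-11)^15 = -1 * 4177248169415651 = -4177248169415651

-4177248169415651


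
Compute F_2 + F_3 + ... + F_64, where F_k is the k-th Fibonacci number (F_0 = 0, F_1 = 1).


Use the identity sum_{k=0}^{N} F_k = F_{N+2} - 1 (which follows from F_{k+2} - F_{k+1} = F_k). Then
sum_{k=2}^{64} F_k = (F_{66} - 1) - (F_{3} - 1) = F_{66} - F_{3}.
Computing: F_{66} = 27777890035288, F_{3} = 2, so
Sum = 27777890035288 - 2 = 27777890035286.

27777890035286


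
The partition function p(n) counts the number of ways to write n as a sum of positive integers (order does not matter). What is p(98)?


Using the generating function prod_{k>=1} 1/(1-x^k), we compute p(98).
By dynamic programming over parts 1 through 98:
p(98) = 150198136

150198136


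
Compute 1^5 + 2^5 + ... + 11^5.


This power sum has a closed form given by Faulhaber's formula
sum_{k=1}^{m} k^p = (1 / (p + 1)) * sum_{j=0}^{p} C(p + 1, j) B_j m^(p + 1 - j),
but for small m direct computation is fastest:
1 + 32 + 243 + 1024 + 3125 + 7776 + 16807 + 32768 + 59049 + 100000 + 161051 = 381876.

381876
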